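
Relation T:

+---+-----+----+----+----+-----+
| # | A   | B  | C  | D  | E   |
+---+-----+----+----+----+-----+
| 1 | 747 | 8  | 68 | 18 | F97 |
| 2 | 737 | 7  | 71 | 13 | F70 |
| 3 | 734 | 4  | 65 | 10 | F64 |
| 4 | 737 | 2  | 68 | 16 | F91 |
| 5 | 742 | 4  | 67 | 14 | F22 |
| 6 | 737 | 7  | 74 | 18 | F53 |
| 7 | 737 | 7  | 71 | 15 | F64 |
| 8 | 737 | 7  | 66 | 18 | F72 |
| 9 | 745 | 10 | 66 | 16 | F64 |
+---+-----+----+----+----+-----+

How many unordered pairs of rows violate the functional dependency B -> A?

B=7: all 4 rows agree on A — 0 pairs.
B=4: violating pairs (3,5) — 1 pair.

1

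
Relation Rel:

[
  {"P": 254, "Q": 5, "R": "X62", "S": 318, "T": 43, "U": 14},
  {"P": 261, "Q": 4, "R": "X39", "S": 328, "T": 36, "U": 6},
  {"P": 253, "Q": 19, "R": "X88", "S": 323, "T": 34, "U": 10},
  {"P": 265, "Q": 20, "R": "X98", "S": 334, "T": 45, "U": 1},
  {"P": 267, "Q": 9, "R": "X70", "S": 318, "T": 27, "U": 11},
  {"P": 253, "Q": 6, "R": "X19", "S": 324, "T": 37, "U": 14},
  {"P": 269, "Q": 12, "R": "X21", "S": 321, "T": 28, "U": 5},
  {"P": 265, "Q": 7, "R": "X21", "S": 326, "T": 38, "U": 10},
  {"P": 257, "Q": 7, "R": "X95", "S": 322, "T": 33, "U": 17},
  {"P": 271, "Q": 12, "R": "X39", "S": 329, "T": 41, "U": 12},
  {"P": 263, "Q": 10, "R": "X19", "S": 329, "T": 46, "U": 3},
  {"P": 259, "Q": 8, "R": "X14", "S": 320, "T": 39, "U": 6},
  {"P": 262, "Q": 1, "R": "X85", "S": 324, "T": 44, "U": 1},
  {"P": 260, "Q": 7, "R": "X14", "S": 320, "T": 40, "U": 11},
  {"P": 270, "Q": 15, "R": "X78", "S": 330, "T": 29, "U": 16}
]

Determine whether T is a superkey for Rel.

Yes

All 15 rows have distinct T values, so T → (all attributes) holds and T is a superkey.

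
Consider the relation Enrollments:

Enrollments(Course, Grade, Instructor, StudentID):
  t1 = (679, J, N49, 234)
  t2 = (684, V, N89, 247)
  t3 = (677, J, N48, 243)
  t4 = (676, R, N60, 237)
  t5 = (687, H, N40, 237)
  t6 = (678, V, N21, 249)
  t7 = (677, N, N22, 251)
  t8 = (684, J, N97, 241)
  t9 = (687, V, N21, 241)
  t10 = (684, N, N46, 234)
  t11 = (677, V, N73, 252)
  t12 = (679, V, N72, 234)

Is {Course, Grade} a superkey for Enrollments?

All 12 rows have distinct {Course, Grade} values, so {Course, Grade} → (all attributes) holds and {Course, Grade} is a superkey.

Yes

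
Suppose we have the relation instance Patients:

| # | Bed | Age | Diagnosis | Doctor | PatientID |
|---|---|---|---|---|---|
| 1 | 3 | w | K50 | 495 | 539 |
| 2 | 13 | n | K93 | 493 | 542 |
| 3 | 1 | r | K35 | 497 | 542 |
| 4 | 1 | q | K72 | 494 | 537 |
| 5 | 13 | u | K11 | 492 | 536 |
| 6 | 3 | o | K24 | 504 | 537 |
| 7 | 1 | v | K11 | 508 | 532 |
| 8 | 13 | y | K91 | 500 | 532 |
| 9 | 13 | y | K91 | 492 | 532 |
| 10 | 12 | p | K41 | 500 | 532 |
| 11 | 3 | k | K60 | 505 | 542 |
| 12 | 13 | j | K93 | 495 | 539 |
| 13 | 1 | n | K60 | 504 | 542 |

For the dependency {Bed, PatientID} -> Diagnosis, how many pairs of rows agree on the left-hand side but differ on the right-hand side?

1

(Bed=1, PatientID=542): violating pairs (3,13) — 1 pair.
(Bed=13, PatientID=532): all 2 rows agree on Diagnosis — 0 pairs.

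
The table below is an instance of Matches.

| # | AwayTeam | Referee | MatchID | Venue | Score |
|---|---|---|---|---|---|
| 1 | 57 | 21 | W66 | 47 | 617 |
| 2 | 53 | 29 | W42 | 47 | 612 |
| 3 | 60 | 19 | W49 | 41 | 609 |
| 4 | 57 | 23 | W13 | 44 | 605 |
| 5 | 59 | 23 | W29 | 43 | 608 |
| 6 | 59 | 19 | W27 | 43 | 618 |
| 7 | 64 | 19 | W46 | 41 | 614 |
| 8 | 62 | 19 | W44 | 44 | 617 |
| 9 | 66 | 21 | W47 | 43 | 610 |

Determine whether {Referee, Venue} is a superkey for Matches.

Rows 3 and 7 have the same {Referee, Venue} value (Referee=19, Venue=41) but are distinct tuples, so {Referee, Venue} does not determine every attribute — not a superkey.

No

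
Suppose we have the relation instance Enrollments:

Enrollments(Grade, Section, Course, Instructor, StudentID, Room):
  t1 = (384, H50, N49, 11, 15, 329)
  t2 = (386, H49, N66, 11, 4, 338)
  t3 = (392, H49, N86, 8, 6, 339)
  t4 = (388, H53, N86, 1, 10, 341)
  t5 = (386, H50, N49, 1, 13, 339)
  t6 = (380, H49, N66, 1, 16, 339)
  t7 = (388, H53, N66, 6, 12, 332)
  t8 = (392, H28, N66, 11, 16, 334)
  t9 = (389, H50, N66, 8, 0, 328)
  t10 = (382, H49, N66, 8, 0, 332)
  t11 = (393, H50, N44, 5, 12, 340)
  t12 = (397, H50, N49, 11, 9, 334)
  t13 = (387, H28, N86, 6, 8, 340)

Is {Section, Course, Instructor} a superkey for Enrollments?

No

Rows 1 and 12 have the same {Section, Course, Instructor} value (Section=H50, Course=N49, Instructor=11) but are distinct tuples, so {Section, Course, Instructor} does not determine every attribute — not a superkey.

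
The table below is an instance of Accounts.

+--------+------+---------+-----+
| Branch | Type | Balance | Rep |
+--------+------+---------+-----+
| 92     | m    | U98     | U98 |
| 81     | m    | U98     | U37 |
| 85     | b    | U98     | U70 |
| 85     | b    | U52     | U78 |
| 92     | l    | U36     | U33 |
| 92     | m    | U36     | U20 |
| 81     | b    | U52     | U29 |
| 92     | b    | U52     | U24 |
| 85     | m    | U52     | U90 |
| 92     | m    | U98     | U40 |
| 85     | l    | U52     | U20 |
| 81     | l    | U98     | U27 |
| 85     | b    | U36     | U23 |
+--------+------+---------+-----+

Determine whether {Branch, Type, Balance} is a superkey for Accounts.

Two distinct rows share (Branch=92, Type=m, Balance=U98), so {Branch, Type, Balance} does not determine every attribute — not a superkey.

No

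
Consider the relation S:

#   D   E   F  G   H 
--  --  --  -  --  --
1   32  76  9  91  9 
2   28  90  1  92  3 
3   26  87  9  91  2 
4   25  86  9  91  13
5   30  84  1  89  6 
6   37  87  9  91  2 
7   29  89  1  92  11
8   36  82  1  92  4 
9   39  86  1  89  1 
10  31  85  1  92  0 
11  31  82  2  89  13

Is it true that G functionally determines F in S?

G=91: rows 1, 3, 4, 6 → F = 9, 9, 9, 9 ✓
G=92: rows 2, 7, 8, 10 → F = 1, 1, 1, 1 ✓
G=89: rows 5, 9, 11 → F takes values {1, 2} — violation
Two rows agree on G but differ on F, so G -> F does not hold.

No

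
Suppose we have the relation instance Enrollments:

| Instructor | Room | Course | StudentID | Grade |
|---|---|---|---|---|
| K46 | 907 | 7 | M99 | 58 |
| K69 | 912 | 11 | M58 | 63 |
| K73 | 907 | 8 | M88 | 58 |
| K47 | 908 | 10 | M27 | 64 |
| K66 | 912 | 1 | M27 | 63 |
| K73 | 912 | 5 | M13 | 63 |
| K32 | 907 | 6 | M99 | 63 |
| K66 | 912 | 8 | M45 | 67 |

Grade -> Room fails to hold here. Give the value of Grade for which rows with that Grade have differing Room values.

Grade=58: 2 rows → Room = 907, 907 ✓
Grade=63: 4 rows → Room takes values {912, 907} — violation
Grade=64: 1 row → Room = 908 ✓
Grade=67: 1 row → Room = 912 ✓
The only Grade value with inconsistent Room is Grade=63.

63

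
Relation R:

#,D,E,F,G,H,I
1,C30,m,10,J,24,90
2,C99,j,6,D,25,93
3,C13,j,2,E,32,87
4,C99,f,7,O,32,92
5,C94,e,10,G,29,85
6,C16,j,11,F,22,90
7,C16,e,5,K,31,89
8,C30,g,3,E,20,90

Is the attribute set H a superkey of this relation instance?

Rows 3 and 4 have the same H value H=32 but are distinct tuples, so H does not determine every attribute — not a superkey.

No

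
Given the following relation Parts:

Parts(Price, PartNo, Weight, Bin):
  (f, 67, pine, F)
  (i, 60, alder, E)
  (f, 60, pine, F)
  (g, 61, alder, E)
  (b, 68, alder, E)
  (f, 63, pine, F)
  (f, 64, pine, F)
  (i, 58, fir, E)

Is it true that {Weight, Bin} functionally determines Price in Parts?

No

(Weight=pine, Bin=F): 4 rows → Price = f, f, f, f ✓
(Weight=alder, Bin=E): 3 rows → Price takes values {i, g, b} — violation
(Weight=fir, Bin=E): 1 row → Price = i ✓
Two rows agree on {Weight, Bin} but differ on Price, so {Weight, Bin} → Price does not hold.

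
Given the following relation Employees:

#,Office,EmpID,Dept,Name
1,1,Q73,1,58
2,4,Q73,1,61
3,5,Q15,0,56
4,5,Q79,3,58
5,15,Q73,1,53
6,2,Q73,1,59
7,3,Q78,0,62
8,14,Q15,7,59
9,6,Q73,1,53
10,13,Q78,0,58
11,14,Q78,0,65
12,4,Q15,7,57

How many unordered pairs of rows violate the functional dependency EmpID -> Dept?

2

EmpID=Q73: all 5 rows agree on Dept — 0 pairs.
EmpID=Q15: violating pairs (3,8), (3,12) — 2 pairs.
EmpID=Q78: all 3 rows agree on Dept — 0 pairs.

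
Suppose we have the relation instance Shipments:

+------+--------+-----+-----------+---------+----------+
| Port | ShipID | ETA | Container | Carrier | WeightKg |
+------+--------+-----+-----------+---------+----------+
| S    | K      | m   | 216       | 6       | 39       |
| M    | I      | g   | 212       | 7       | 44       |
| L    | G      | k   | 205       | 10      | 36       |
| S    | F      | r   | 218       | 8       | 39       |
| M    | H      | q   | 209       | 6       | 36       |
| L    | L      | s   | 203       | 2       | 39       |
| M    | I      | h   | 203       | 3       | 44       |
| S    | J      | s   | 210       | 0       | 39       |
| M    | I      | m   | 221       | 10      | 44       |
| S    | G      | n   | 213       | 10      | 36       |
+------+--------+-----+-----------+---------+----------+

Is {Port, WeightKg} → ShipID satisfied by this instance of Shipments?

No

(Port=S, WeightKg=39): 3 rows → ShipID takes values {K, F, J} — violation
(Port=M, WeightKg=44): 3 rows → ShipID = I, I, I ✓
(Port=L, WeightKg=36): 1 row → ShipID = G ✓
(Port=M, WeightKg=36): 1 row → ShipID = H ✓
(Port=L, WeightKg=39): 1 row → ShipID = L ✓
(Port=S, WeightKg=36): 1 row → ShipID = G ✓
Two rows agree on {Port, WeightKg} but differ on ShipID, so {Port, WeightKg} → ShipID does not hold.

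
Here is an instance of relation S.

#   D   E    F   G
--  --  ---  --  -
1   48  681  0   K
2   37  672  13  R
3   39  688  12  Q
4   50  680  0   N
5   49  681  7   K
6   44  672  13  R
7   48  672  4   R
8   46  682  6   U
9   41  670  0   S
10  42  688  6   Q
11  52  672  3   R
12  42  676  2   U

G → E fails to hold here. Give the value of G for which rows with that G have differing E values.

G=K: rows 1, 5 → E = 681, 681 ✓
G=R: rows 2, 6, 7, 11 → E = 672, 672, 672, 672 ✓
G=Q: rows 3, 10 → E = 688, 688 ✓
G=N: row 4 → E = 680 ✓
G=U: rows 8, 12 → E takes values {682, 676} — violation
G=S: row 9 → E = 670 ✓
The only G value with inconsistent E is G=U.

U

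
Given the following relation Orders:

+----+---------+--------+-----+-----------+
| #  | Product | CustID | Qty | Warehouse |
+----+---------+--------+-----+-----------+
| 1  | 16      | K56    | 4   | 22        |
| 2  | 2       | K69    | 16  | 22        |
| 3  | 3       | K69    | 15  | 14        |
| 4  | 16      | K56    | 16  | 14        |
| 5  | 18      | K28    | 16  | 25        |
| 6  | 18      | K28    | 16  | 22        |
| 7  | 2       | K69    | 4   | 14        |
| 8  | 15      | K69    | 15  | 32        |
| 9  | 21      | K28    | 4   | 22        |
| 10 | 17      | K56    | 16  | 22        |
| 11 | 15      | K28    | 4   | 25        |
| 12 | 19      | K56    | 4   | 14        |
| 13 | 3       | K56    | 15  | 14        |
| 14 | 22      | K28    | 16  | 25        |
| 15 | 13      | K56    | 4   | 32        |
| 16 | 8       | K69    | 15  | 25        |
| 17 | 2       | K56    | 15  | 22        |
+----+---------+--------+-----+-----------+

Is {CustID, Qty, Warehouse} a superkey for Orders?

Rows 5 and 14 have the same {CustID, Qty, Warehouse} value (CustID=K28, Qty=16, Warehouse=25) but are distinct tuples, so {CustID, Qty, Warehouse} does not determine every attribute — not a superkey.

No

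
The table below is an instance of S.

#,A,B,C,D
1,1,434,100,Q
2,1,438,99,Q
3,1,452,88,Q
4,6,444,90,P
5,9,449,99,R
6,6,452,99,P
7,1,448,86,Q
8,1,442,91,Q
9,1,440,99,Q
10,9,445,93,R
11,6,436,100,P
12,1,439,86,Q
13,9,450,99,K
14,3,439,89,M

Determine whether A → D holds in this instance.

A=1: rows 1, 2, 3, 7, 8, 9, 12 → D = Q, Q, Q, Q, Q, Q, Q ✓
A=6: rows 4, 6, 11 → D = P, P, P ✓
A=9: rows 5, 10, 13 → D takes values {R, K} — violation
A=3: row 14 → D = M ✓
Two rows agree on A but differ on D, so A → D does not hold.

No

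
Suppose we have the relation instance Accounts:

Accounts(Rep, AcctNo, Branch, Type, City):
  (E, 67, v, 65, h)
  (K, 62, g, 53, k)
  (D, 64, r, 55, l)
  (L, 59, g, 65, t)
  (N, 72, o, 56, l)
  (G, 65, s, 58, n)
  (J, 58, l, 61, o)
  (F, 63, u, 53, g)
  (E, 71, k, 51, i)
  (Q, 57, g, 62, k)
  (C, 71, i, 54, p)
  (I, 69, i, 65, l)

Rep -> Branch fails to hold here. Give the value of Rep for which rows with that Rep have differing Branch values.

Rep=E: 2 rows → Branch takes values {v, k} — violation
Rep=K: 1 row → Branch = g ✓
Rep=D: 1 row → Branch = r ✓
Rep=L: 1 row → Branch = g ✓
Rep=N: 1 row → Branch = o ✓
Rep=G: 1 row → Branch = s ✓
Rep=J: 1 row → Branch = l ✓
Rep=F: 1 row → Branch = u ✓
Rep=Q: 1 row → Branch = g ✓
Rep=C: 1 row → Branch = i ✓
Rep=I: 1 row → Branch = i ✓
The only Rep value with inconsistent Branch is Rep=E.

E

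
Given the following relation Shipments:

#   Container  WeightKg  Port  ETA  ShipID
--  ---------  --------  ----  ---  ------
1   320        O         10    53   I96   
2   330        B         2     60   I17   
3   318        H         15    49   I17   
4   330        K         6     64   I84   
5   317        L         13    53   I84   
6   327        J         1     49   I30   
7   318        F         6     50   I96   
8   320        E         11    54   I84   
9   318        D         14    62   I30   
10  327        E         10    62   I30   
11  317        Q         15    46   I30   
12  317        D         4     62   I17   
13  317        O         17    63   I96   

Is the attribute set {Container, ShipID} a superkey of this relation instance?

No

Rows 6 and 10 have the same {Container, ShipID} value (Container=327, ShipID=I30) but are distinct tuples, so {Container, ShipID} does not determine every attribute — not a superkey.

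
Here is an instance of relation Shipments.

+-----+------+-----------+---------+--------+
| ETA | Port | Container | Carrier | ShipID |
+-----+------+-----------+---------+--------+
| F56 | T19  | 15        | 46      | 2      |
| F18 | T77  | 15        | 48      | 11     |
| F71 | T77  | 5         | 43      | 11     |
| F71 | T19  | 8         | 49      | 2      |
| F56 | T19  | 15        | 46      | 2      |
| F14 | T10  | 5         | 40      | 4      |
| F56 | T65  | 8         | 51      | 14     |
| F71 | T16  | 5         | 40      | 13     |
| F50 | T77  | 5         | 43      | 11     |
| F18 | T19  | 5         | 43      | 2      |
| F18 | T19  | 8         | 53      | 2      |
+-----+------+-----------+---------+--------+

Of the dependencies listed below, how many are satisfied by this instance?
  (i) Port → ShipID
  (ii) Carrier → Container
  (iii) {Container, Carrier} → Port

(i) Port → ShipID: every LHS value maps to a single RHS value — holds.
(ii) Carrier → Container: every LHS value maps to a single RHS value — holds.
(iii) {Container, Carrier} → Port: (Container=5, Carrier=43): 3 rows → Port takes values {T77, T19} — violation; (Container=5, Carrier=40): 2 rows → Port takes values {T10, T16} — violation — fails.
2 of the 3 dependencies hold.

2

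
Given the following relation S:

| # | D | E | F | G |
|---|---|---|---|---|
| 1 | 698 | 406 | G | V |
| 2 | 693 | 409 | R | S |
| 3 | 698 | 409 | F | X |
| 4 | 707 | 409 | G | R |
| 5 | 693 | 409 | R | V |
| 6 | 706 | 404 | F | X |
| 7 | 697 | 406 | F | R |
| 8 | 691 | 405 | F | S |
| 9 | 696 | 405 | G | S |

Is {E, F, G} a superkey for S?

Yes

All 9 rows have distinct {E, F, G} values, so {E, F, G} → (all attributes) holds and {E, F, G} is a superkey.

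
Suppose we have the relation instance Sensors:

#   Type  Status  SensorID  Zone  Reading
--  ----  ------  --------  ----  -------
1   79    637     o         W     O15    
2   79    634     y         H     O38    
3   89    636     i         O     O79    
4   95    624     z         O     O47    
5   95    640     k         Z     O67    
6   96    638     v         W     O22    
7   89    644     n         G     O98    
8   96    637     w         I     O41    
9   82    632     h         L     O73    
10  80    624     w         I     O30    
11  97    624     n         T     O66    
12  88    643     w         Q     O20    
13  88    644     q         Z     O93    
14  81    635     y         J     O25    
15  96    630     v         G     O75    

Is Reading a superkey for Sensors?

All 15 rows have distinct Reading values, so Reading → (all attributes) holds and Reading is a superkey.

Yes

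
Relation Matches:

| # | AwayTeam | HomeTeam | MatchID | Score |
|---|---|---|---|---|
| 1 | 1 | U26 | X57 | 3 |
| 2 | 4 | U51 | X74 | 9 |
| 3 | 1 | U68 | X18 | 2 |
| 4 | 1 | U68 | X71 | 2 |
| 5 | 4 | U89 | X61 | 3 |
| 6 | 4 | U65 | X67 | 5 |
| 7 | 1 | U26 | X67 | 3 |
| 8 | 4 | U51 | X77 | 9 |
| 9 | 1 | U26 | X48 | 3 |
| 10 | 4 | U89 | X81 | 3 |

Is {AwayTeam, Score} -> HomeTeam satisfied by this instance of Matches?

Yes

(AwayTeam=1, Score=3): rows 1, 7, 9 → HomeTeam = U26, U26, U26 ✓
(AwayTeam=4, Score=9): rows 2, 8 → HomeTeam = U51, U51 ✓
(AwayTeam=1, Score=2): rows 3, 4 → HomeTeam = U68, U68 ✓
(AwayTeam=4, Score=3): rows 5, 10 → HomeTeam = U89, U89 ✓
(AwayTeam=4, Score=5): row 6 → HomeTeam = U65 ✓
Every {AwayTeam, Score} value is associated with a single HomeTeam value, so {AwayTeam, Score} -> HomeTeam holds.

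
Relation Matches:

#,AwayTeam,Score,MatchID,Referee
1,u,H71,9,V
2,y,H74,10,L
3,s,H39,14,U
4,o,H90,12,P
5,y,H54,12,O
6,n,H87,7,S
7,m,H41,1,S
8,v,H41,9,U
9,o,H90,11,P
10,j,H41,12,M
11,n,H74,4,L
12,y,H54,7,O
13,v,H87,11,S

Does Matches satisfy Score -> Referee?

Score=H71: row 1 → Referee = V ✓
Score=H74: rows 2, 11 → Referee = L, L ✓
Score=H39: row 3 → Referee = U ✓
Score=H90: rows 4, 9 → Referee = P, P ✓
Score=H54: rows 5, 12 → Referee = O, O ✓
Score=H87: rows 6, 13 → Referee = S, S ✓
Score=H41: rows 7, 8, 10 → Referee takes values {S, U, M} — violation
Two rows agree on Score but differ on Referee, so Score -> Referee does not hold.

No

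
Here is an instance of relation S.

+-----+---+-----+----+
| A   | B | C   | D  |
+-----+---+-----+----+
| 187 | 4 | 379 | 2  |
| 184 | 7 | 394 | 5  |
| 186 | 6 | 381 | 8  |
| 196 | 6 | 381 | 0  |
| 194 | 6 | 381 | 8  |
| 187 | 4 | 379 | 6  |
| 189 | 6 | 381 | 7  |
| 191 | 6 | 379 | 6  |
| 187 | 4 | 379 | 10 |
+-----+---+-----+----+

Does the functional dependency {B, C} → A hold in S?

No

(B=4, C=379): 3 rows → A = 187, 187, 187 ✓
(B=7, C=394): 1 row → A = 184 ✓
(B=6, C=381): 4 rows → A takes values {186, 196, 194, 189} — violation
(B=6, C=379): 1 row → A = 191 ✓
Two rows agree on {B, C} but differ on A, so {B, C} → A does not hold.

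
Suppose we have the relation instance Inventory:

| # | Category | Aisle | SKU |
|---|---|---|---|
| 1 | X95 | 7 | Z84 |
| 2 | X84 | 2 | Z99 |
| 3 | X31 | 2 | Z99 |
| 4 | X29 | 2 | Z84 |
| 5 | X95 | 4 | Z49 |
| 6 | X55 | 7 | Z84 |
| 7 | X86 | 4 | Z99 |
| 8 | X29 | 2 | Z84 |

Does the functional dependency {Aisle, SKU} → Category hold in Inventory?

No

(Aisle=7, SKU=Z84): rows 1, 6 → Category takes values {X95, X55} — violation
(Aisle=2, SKU=Z99): rows 2, 3 → Category takes values {X84, X31} — violation
(Aisle=2, SKU=Z84): rows 4, 8 → Category = X29, X29 ✓
(Aisle=4, SKU=Z49): row 5 → Category = X95 ✓
(Aisle=4, SKU=Z99): row 7 → Category = X86 ✓
Two rows agree on {Aisle, SKU} but differ on Category, so {Aisle, SKU} → Category does not hold.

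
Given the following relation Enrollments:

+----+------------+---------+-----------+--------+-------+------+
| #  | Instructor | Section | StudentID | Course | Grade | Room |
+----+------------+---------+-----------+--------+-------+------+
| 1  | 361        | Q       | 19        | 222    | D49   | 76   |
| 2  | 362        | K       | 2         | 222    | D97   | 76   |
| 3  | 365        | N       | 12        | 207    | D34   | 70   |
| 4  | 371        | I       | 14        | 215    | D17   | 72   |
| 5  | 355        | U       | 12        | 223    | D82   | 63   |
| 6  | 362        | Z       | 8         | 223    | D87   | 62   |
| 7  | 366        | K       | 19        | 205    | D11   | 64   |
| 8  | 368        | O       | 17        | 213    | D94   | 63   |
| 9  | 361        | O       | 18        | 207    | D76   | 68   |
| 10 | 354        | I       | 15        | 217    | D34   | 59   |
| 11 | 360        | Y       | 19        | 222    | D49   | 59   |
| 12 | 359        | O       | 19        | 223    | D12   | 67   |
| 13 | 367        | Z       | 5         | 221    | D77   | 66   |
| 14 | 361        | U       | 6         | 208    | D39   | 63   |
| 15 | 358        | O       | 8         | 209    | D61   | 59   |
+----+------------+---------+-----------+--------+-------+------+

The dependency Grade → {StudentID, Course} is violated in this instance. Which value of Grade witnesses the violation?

Grade=D49: rows 1, 11 → {StudentID,Course} = (19, 222), (19, 222) ✓
Grade=D97: row 2 → {StudentID,Course} = (2, 222) ✓
Grade=D34: rows 3, 10 → {StudentID,Course} takes values {(12, 207), (15, 217)} — violation
Grade=D17: row 4 → {StudentID,Course} = (14, 215) ✓
Grade=D82: row 5 → {StudentID,Course} = (12, 223) ✓
Grade=D87: row 6 → {StudentID,Course} = (8, 223) ✓
Grade=D11: row 7 → {StudentID,Course} = (19, 205) ✓
Grade=D94: row 8 → {StudentID,Course} = (17, 213) ✓
Grade=D76: row 9 → {StudentID,Course} = (18, 207) ✓
Grade=D12: row 12 → {StudentID,Course} = (19, 223) ✓
Grade=D77: row 13 → {StudentID,Course} = (5, 221) ✓
Grade=D39: row 14 → {StudentID,Course} = (6, 208) ✓
Grade=D61: row 15 → {StudentID,Course} = (8, 209) ✓
The only Grade value with inconsistent RHS is Grade=D34.

D34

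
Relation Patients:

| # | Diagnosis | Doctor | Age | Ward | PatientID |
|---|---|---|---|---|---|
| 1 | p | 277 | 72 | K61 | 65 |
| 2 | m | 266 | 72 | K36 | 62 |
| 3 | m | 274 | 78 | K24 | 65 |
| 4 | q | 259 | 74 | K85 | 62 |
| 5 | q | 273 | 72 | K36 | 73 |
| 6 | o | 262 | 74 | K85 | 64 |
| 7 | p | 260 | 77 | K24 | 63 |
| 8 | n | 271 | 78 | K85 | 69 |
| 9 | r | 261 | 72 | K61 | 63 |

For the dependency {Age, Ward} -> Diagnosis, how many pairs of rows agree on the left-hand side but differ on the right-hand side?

(Age=72, Ward=K61): violating pairs (1,9) — 1 pair.
(Age=72, Ward=K36): violating pairs (2,5) — 1 pair.
(Age=74, Ward=K85): violating pairs (4,6) — 1 pair.

3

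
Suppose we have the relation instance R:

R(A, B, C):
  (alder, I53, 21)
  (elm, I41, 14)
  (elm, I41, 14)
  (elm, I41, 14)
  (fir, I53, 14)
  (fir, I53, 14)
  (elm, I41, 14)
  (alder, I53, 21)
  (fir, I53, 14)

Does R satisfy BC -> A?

Yes

(B=I53, C=21): 2 rows → A = alder, alder ✓
(B=I41, C=14): 4 rows → A = elm, elm, elm, elm ✓
(B=I53, C=14): 3 rows → A = fir, fir, fir ✓
Every BC value is associated with a single A value, so BC -> A holds.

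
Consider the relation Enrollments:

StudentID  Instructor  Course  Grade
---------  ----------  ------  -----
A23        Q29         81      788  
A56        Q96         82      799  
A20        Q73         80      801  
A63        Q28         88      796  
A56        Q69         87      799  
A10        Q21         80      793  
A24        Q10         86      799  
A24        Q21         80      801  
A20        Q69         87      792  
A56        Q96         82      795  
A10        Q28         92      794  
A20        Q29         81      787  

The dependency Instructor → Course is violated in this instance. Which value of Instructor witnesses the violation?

Q28

Instructor=Q29: 2 rows → Course = 81, 81 ✓
Instructor=Q96: 2 rows → Course = 82, 82 ✓
Instructor=Q73: 1 row → Course = 80 ✓
Instructor=Q28: 2 rows → Course takes values {88, 92} — violation
Instructor=Q69: 2 rows → Course = 87, 87 ✓
Instructor=Q21: 2 rows → Course = 80, 80 ✓
Instructor=Q10: 1 row → Course = 86 ✓
The only Instructor value with inconsistent Course is Instructor=Q28.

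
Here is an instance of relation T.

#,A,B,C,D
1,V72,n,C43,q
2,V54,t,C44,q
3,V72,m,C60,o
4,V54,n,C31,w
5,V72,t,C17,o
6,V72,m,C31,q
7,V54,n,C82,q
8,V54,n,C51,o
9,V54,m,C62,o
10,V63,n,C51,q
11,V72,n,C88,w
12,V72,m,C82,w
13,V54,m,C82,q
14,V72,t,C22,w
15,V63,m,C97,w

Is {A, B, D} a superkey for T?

Yes

All 15 rows have distinct {A, B, D} values, so {A, B, D} → (all attributes) holds and {A, B, D} is a superkey.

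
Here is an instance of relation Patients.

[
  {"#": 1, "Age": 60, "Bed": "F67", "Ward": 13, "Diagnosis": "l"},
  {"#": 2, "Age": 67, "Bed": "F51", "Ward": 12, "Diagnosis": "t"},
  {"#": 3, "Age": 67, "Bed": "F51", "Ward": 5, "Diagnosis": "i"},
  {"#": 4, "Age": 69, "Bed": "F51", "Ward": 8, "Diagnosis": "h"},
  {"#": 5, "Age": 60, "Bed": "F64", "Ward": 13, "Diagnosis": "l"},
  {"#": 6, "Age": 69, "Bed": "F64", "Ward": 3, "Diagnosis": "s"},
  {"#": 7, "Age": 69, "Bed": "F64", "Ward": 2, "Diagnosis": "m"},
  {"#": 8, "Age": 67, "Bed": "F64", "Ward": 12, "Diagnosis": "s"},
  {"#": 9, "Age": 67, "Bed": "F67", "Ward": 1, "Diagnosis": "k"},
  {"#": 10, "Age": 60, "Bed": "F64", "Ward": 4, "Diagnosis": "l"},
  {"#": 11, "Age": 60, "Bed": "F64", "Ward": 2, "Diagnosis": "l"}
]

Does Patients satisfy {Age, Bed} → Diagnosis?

(Age=60, Bed=F67): row 1 → Diagnosis = l ✓
(Age=67, Bed=F51): rows 2, 3 → Diagnosis takes values {t, i} — violation
(Age=69, Bed=F51): row 4 → Diagnosis = h ✓
(Age=60, Bed=F64): rows 5, 10, 11 → Diagnosis = l, l, l ✓
(Age=69, Bed=F64): rows 6, 7 → Diagnosis takes values {s, m} — violation
(Age=67, Bed=F64): row 8 → Diagnosis = s ✓
(Age=67, Bed=F67): row 9 → Diagnosis = k ✓
Two rows agree on {Age, Bed} but differ on Diagnosis, so {Age, Bed} → Diagnosis does not hold.

No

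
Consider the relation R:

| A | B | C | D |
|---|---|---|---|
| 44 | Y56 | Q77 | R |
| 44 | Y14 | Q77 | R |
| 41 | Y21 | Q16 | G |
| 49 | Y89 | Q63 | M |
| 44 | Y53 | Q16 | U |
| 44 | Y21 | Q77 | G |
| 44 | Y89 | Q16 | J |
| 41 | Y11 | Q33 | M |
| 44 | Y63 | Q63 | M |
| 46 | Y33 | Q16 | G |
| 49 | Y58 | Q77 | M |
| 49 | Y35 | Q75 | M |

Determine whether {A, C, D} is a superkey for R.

No

Two distinct rows share (A=44, C=Q77, D=R), so {A, C, D} does not determine every attribute — not a superkey.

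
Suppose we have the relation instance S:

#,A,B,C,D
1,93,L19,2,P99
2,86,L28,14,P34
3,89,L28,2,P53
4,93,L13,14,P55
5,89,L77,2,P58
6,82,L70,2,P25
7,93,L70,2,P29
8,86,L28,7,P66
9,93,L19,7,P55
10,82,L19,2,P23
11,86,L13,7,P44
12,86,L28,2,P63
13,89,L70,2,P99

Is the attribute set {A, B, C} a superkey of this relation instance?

Yes

All 13 rows have distinct {A, B, C} values, so {A, B, C} → (all attributes) holds and {A, B, C} is a superkey.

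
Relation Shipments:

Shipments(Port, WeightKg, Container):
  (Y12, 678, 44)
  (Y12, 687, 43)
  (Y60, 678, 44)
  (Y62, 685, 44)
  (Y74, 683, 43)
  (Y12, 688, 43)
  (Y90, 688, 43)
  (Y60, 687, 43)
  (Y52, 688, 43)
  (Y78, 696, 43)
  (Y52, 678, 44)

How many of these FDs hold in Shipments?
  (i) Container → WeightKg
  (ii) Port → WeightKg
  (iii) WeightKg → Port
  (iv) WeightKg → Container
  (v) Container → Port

1

(i) Container → WeightKg: Container=44: 4 rows → WeightKg takes values {678, 685} — violation; Container=43: 7 rows → WeightKg takes values {687, 683, 688, 696} — violation — fails.
(ii) Port → WeightKg: Port=Y12: 3 rows → WeightKg takes values {678, 687, 688} — violation; Port=Y60: 2 rows → WeightKg takes values {678, 687} — violation; Port=Y52: 2 rows → WeightKg takes values {688, 678} — violation — fails.
(iii) WeightKg → Port: WeightKg=678: 3 rows → Port takes values {Y12, Y60, Y52} — violation; WeightKg=687: 2 rows → Port takes values {Y12, Y60} — violation; WeightKg=688: 3 rows → Port takes values {Y12, Y90, Y52} — violation — fails.
(iv) WeightKg → Container: every LHS value maps to a single RHS value — holds.
(v) Container → Port: Container=44: 4 rows → Port takes values {Y12, Y60, Y62, Y52} — violation; Container=43: 7 rows → Port takes values {Y12, Y74, Y90, Y60, Y52, Y78} — violation — fails.
1 of the 5 dependencies holds.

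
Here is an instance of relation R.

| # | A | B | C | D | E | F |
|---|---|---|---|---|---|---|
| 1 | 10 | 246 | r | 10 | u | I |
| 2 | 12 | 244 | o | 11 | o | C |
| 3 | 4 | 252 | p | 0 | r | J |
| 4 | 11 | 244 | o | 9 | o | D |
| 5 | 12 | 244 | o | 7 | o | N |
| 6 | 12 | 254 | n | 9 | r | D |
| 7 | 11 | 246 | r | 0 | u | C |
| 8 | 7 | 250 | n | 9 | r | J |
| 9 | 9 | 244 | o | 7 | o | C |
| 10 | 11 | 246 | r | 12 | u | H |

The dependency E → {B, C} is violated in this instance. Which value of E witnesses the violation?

r

E=u: rows 1, 7, 10 → {B,C} = (246, r), (246, r), (246, r) ✓
E=o: rows 2, 4, 5, 9 → {B,C} = (244, o), (244, o), (244, o), (244, o) ✓
E=r: rows 3, 6, 8 → {B,C} takes values {(252, p), (254, n), (250, n)} — violation
The only E value with inconsistent RHS is E=r.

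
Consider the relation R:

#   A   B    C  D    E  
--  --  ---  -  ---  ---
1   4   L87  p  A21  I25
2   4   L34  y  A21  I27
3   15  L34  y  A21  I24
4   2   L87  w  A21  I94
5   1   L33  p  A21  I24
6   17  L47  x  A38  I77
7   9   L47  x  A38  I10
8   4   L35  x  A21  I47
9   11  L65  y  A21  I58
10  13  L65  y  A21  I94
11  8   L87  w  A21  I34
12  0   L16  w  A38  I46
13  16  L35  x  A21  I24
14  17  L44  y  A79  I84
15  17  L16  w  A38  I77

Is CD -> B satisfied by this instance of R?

(C=p, D=A21): rows 1, 5 → B takes values {L87, L33} — violation
(C=y, D=A21): rows 2, 3, 9, 10 → B takes values {L34, L65} — violation
(C=w, D=A21): rows 4, 11 → B = L87, L87 ✓
(C=x, D=A38): rows 6, 7 → B = L47, L47 ✓
(C=x, D=A21): rows 8, 13 → B = L35, L35 ✓
(C=w, D=A38): rows 12, 15 → B = L16, L16 ✓
(C=y, D=A79): row 14 → B = L44 ✓
Two rows agree on CD but differ on B, so CD -> B does not hold.

No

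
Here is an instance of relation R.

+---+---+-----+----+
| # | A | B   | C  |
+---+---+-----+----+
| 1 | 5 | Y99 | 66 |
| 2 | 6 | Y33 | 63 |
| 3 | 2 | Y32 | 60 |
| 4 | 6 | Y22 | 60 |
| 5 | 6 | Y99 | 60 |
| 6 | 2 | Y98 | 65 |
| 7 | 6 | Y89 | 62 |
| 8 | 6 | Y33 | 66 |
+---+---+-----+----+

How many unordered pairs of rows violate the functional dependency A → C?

10

A=6: violating pairs (2,4), (2,5), (2,7), (2,8), (4,7), (4,8), (5,7), (5,8), (7,8) — 9 pairs.
A=2: violating pairs (3,6) — 1 pair.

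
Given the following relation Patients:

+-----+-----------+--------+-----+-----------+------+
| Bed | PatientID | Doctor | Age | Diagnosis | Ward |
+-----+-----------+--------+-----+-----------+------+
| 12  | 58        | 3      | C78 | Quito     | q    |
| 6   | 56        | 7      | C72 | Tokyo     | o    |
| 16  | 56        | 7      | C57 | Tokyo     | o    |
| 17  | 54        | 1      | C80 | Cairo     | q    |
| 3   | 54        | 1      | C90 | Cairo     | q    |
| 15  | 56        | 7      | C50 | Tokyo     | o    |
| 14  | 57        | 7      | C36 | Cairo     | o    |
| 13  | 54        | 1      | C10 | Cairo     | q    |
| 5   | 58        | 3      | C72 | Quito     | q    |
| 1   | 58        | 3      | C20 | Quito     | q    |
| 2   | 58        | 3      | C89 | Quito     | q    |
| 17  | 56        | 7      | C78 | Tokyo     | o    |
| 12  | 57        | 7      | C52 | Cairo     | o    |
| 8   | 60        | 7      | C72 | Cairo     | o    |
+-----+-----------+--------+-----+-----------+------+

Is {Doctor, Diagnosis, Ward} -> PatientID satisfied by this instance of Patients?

(Doctor=3, Diagnosis=Quito, Ward=q): 4 rows → PatientID = 58, 58, 58, 58 ✓
(Doctor=7, Diagnosis=Tokyo, Ward=o): 4 rows → PatientID = 56, 56, 56, 56 ✓
(Doctor=1, Diagnosis=Cairo, Ward=q): 3 rows → PatientID = 54, 54, 54 ✓
(Doctor=7, Diagnosis=Cairo, Ward=o): 3 rows → PatientID takes values {57, 60} — violation
Two rows agree on {Doctor, Diagnosis, Ward} but differ on PatientID, so {Doctor, Diagnosis, Ward} -> PatientID does not hold.

No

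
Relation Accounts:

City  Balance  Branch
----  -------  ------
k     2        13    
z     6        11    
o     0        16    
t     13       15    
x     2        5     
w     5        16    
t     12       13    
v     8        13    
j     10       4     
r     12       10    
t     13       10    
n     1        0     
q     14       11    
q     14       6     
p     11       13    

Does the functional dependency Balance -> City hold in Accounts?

No

Balance=2: 2 rows → City takes values {k, x} — violation
Balance=6: 1 row → City = z ✓
Balance=0: 1 row → City = o ✓
Balance=13: 2 rows → City = t, t ✓
Balance=5: 1 row → City = w ✓
Balance=12: 2 rows → City takes values {t, r} — violation
Balance=8: 1 row → City = v ✓
Balance=10: 1 row → City = j ✓
Balance=1: 1 row → City = n ✓
Balance=14: 2 rows → City = q, q ✓
Balance=11: 1 row → City = p ✓
Two rows agree on Balance but differ on City, so Balance -> City does not hold.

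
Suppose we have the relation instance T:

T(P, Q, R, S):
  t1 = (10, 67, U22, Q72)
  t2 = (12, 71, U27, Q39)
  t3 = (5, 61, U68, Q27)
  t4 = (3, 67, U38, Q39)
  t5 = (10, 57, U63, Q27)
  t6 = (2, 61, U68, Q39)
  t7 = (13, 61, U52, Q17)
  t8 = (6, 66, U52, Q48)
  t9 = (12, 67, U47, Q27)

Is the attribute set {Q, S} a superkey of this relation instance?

All 9 rows have distinct {Q, S} values, so {Q, S} → (all attributes) holds and {Q, S} is a superkey.

Yes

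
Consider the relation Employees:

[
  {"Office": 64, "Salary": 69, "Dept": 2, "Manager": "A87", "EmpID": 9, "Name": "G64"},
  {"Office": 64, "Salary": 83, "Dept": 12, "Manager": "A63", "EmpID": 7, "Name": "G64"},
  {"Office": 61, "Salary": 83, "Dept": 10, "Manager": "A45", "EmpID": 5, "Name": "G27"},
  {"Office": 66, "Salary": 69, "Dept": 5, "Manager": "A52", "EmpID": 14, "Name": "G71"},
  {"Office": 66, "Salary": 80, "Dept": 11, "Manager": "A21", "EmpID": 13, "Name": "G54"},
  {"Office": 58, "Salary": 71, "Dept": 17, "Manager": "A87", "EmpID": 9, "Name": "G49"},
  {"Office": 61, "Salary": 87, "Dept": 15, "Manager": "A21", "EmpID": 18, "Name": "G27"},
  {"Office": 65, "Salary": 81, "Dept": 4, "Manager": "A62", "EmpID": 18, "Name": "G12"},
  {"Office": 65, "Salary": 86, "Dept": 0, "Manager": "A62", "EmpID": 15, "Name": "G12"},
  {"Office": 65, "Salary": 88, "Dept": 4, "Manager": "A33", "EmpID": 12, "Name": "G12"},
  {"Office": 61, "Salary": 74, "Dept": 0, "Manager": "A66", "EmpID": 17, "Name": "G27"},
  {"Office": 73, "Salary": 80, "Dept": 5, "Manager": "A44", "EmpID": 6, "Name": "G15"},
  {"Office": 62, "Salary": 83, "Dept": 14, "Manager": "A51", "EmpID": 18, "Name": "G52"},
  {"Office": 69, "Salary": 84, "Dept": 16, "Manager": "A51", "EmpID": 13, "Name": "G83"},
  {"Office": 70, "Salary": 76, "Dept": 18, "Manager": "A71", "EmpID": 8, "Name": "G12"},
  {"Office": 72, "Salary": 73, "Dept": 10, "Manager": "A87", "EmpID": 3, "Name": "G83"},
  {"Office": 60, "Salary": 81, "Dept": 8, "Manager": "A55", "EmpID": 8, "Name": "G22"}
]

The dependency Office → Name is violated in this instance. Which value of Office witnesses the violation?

66

Office=64: 2 rows → Name = G64, G64 ✓
Office=61: 3 rows → Name = G27, G27, G27 ✓
Office=66: 2 rows → Name takes values {G71, G54} — violation
Office=58: 1 row → Name = G49 ✓
Office=65: 3 rows → Name = G12, G12, G12 ✓
Office=73: 1 row → Name = G15 ✓
Office=62: 1 row → Name = G52 ✓
Office=69: 1 row → Name = G83 ✓
Office=70: 1 row → Name = G12 ✓
Office=72: 1 row → Name = G83 ✓
Office=60: 1 row → Name = G22 ✓
The only Office value with inconsistent Name is Office=66.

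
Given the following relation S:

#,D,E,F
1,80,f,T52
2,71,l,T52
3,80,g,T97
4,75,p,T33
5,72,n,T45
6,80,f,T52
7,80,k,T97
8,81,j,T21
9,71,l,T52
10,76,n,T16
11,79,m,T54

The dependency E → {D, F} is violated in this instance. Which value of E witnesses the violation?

n

E=f: rows 1, 6 → {D,F} = (80, T52), (80, T52) ✓
E=l: rows 2, 9 → {D,F} = (71, T52), (71, T52) ✓
E=g: row 3 → {D,F} = (80, T97) ✓
E=p: row 4 → {D,F} = (75, T33) ✓
E=n: rows 5, 10 → {D,F} takes values {(72, T45), (76, T16)} — violation
E=k: row 7 → {D,F} = (80, T97) ✓
E=j: row 8 → {D,F} = (81, T21) ✓
E=m: row 11 → {D,F} = (79, T54) ✓
The only E value with inconsistent RHS is E=n.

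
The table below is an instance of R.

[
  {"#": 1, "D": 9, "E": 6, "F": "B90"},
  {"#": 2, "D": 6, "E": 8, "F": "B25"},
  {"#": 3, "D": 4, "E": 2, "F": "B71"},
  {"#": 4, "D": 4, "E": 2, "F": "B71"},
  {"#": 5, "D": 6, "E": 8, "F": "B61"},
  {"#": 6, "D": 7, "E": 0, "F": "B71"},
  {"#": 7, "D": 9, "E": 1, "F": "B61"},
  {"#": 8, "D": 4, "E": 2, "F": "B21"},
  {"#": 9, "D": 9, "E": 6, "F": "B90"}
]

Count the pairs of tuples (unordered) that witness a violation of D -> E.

D=9: violating pairs (1,7), (7,9) — 2 pairs.
D=6: all 2 rows agree on E — 0 pairs.
D=4: all 3 rows agree on E — 0 pairs.

2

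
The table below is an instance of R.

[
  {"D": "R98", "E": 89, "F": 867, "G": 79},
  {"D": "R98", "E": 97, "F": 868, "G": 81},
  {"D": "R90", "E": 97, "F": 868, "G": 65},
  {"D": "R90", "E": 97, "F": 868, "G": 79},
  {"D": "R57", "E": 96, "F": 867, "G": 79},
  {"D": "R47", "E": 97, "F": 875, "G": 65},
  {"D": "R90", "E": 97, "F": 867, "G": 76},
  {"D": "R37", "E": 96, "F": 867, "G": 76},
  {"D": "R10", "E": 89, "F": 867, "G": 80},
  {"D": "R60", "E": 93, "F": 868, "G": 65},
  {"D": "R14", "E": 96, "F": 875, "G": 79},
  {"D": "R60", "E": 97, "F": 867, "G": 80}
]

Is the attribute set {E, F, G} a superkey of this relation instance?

All 12 rows have distinct {E, F, G} values, so {E, F, G} → (all attributes) holds and {E, F, G} is a superkey.

Yes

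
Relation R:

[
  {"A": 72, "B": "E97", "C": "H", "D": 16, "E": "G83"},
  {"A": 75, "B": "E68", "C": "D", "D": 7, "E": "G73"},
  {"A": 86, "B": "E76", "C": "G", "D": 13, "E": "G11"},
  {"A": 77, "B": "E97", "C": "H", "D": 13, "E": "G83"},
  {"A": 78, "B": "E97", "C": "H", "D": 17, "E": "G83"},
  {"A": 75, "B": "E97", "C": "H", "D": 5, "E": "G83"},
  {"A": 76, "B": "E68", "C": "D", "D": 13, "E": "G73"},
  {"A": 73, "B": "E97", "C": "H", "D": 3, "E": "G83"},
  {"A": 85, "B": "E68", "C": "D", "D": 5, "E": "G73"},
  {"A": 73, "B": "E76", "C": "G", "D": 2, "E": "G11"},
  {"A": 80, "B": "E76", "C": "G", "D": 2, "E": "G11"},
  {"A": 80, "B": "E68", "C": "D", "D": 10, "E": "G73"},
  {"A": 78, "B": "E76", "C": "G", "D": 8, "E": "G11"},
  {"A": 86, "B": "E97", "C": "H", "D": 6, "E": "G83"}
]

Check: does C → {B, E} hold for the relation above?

Yes

C=H: 6 rows → {B,E} = (E97, G83), (E97, G83), (E97, G83), (E97, G83), (E97, G83), (E97, G83) ✓
C=D: 4 rows → {B,E} = (E68, G73), (E68, G73), (E68, G73), (E68, G73) ✓
C=G: 4 rows → {B,E} = (E76, G11), (E76, G11), (E76, G11), (E76, G11) ✓
Every C value is associated with a single {B, E} value, so C → {B, E} holds.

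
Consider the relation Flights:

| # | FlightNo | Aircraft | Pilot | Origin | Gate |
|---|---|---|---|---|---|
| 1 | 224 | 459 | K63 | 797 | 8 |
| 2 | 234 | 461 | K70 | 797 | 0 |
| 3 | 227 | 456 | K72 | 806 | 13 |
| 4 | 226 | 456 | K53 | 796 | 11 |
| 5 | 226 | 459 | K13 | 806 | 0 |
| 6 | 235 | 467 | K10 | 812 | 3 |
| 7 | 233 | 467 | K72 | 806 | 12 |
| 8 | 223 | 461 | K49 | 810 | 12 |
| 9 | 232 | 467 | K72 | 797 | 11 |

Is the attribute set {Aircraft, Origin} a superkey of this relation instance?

Yes

All 9 rows have distinct {Aircraft, Origin} values, so {Aircraft, Origin} → (all attributes) holds and {Aircraft, Origin} is a superkey.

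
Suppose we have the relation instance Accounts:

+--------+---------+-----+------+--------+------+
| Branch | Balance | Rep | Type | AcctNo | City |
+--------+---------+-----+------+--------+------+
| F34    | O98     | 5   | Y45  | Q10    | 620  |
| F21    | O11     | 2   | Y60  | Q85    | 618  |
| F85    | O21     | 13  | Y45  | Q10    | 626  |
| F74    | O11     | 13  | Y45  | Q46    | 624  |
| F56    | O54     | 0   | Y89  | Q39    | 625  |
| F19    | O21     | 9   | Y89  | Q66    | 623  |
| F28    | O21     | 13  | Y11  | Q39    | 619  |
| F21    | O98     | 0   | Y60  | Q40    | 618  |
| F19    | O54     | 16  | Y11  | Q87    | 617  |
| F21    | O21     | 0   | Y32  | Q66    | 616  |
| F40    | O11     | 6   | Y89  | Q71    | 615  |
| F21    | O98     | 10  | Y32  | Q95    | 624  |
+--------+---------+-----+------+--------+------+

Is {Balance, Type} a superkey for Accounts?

Yes

All 12 rows have distinct {Balance, Type} values, so {Balance, Type} → (all attributes) holds and {Balance, Type} is a superkey.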